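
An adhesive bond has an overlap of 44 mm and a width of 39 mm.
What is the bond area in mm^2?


Bond area = overlap * width
= 44 * 39
= 1716 mm^2

1716


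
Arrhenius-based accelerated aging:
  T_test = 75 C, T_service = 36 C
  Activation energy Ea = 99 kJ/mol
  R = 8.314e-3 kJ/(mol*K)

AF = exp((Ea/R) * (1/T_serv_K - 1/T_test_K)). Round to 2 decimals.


T_test_K = 348.15, T_serv_K = 309.15
AF = exp((99/8.314e-3) * (1/309.15 - 1/348.15))
= 74.79

74.79


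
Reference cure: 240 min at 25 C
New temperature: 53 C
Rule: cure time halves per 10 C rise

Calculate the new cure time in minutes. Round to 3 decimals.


factor = 2^((53-25)/10) = 6.9644
t_new = 240 / 6.9644 = 34.461 min

34.461


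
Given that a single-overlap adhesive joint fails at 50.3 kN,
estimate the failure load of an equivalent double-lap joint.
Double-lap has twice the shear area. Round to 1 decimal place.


Double-lap factor = 2
Expected load = 50.3 * 2 = 100.6 kN

100.6


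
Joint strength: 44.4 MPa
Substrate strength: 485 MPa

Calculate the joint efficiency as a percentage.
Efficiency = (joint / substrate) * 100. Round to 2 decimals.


Efficiency = (44.4 / 485) * 100 = 9.15%

9.15


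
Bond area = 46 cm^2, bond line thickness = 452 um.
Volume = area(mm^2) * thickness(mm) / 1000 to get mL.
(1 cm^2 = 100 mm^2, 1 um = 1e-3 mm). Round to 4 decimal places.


area_mm2 = 46 * 100 = 4600
blt_mm = 452 * 1e-3 = 0.452
vol_mm3 = 4600 * 0.452 = 2079.2
vol_mL = 2079.2 / 1000 = 2.0792 mL

2.0792


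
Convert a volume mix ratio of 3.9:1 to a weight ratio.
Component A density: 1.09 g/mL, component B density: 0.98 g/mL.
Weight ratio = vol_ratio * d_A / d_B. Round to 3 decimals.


= 3.9 * 1.09 / 0.98 = 4.338

4.338


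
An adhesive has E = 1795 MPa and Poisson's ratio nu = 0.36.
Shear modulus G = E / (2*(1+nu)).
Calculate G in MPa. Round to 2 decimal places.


G = 1795 / (2*(1+0.36))
= 1795 / 2.72
= 659.93 MPa

659.93


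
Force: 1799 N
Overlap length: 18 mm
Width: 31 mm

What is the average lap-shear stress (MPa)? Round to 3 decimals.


Average shear stress = F / (overlap * width)
= 1799 / (18 * 31)
= 3.224 MPa

3.224


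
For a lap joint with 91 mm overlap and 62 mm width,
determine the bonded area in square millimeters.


Area = 91 * 62 = 5642 mm^2

5642


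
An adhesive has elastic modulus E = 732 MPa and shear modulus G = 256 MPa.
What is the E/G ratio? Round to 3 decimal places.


E/G = 732 / 256 = 2.859

2.859


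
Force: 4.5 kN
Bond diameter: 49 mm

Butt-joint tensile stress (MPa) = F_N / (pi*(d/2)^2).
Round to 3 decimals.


F_N = 4.5 * 1000 = 4500.0 N
A = pi*(24.5)^2 = 1885.7410 mm^2
stress = 4500.0 / 1885.7410 = 2.386 MPa

2.386


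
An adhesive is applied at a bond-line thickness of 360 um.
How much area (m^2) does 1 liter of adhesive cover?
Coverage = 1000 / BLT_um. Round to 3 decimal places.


Coverage = 1000 / 360 = 2.778 m^2

2.778


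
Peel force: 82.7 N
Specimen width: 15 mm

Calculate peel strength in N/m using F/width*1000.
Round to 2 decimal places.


Peel strength = 82.7 / 15 * 1000 = 5513.33 N/m

5513.33


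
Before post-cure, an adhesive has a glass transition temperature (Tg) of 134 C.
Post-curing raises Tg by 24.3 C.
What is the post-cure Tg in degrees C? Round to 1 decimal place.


Tg_post = Tg_base + delta_Tg
= 134 + 24.3
= 158.3 C

158.3


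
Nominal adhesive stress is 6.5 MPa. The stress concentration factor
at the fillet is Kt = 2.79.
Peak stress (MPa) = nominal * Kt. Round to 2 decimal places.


Peak = 6.5 * 2.79 = 18.14 MPa

18.14


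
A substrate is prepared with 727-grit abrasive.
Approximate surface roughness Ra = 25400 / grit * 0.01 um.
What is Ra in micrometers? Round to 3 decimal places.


Ra = 25400 / 727 * 0.01 = 0.349 um

0.349


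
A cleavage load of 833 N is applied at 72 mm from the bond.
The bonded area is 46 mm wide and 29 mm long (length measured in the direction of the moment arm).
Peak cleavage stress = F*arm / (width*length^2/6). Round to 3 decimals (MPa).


Moment = 833 * 72 = 59976 N*mm
Section modulus = 46 * 841 / 6 = 38686 / 6 mm^3
Stress = 59976 / (38686 / 6) = 359856 / 38686
= 9.302 MPa

9.302


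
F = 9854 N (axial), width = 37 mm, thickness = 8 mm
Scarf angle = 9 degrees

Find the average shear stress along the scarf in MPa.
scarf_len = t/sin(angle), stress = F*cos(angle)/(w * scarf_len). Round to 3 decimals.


scarf_len = 8/sin(9 deg) = 51.1396
cos(9 deg) = 0.987688
stress = 9854*0.987688/(37*51.1396) = 5.144 MPa

5.144


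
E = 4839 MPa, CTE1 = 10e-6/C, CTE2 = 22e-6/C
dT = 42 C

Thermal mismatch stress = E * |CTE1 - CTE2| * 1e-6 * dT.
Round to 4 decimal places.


= 4839 * 12e-6 * 42
= 2.4389 MPa

2.4389


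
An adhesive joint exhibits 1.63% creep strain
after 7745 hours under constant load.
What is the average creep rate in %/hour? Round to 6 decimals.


Creep rate = strain / time
= 1.63 / 7745
= 0.000210 %/h

0.000210


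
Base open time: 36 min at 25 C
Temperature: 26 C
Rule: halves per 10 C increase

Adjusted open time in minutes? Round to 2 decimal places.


Acceleration = 2^((26-25)/10) = 1.0718
Open time = 36 / 1.0718 = 33.59 min

33.59


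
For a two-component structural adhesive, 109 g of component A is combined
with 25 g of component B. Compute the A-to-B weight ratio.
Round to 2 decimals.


Weight ratio A:B = 109 / 25
= 4.36

4.36


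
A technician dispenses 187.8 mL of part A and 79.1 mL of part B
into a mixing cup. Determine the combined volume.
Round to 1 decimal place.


Combined volume = 187.8 + 79.1
= 266.9 mL

266.9


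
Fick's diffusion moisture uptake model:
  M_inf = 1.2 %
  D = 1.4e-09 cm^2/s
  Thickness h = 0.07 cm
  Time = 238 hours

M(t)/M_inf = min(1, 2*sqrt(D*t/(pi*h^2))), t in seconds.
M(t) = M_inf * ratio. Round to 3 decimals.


t_sec = 238 * 3600 = 856800
ratio = 2*sqrt(1.4e-09*856800/(pi*0.07^2))
= min(1, 0.558291)
= 0.558291
M(t) = 1.2 * 0.558291 = 0.670 %

0.670


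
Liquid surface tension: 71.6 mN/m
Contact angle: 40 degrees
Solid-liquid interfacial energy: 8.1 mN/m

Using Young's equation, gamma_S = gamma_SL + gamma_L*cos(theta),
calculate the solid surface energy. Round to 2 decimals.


gamma_S = 8.1 + 71.6 * cos(40)
= 62.95 mN/m

62.95


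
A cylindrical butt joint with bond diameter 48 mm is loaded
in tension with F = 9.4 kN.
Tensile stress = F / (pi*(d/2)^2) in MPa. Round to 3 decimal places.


Area = pi * (48/2)^2 = 1809.5574 mm^2
Stress = 9.4*1000 / 1809.5574
= 5.195 MPa

5.195


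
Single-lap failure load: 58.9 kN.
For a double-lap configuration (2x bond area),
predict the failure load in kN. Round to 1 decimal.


Failure load = 58.9 * 2 = 117.8 kN

117.8


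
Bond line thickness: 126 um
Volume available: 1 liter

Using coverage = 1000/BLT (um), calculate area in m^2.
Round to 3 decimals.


1 L = 1e6 mm^3, thickness = 126 um = 0.126 mm
Area = 1e6 / 0.126 mm^2 = (1e6 / 0.126) / 1e6 m^2 = 1000 / 126 m^2
= 7.937 m^2

7.937


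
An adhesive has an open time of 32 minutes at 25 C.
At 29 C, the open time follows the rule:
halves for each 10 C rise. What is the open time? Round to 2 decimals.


Factor = 2^((29-25)/10) = 1.3195
Open time = 32 / 1.3195 = 24.25 min

24.25


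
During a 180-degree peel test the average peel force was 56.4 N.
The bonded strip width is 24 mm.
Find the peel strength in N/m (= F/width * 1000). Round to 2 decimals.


Peel strength = F/width * 1000
= 56.4 / 24 * 1000
= 2350.00 N/m

2350.00


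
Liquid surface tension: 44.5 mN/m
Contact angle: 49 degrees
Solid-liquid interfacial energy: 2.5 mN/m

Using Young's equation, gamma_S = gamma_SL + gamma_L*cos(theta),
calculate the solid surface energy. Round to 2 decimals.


gamma_S = 2.5 + 44.5 * cos(49)
= 31.69 mN/m

31.69


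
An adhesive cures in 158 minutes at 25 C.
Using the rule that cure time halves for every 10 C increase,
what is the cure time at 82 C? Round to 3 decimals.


Factor = 2^((82 - 25) / 10) = 51.9842
Cure time = 158 / 51.9842
= 3.039 minutes

3.039


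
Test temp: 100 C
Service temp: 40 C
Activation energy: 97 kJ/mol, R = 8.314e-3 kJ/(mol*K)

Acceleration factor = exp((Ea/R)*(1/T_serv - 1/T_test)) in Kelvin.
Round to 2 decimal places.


AF = exp((97/0.008314)*(1/313.15 - 1/373.15))
= 399.69

399.69


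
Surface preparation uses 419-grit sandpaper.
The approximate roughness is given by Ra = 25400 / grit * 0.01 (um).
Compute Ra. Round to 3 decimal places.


Ra = 25400 / 419 * 0.01
= 254 / 419
= 0.606 um

0.606


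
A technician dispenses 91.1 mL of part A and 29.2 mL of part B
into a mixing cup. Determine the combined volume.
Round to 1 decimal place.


Combined volume = 91.1 + 29.2
= 120.3 mL

120.3


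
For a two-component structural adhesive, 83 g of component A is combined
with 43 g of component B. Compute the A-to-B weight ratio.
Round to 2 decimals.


Weight ratio A:B = 83 / 43
= 1.93

1.93


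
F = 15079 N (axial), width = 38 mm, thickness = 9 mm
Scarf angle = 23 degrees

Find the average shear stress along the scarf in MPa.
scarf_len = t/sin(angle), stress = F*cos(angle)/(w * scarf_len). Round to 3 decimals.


scarf_len = 9/sin(23 deg) = 23.0337
cos(23 deg) = 0.920505
stress = 15079*0.920505/(38*23.0337) = 15.858 MPa

15.858


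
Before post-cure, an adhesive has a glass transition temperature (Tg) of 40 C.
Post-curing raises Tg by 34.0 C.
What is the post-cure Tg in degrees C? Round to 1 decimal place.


Tg_post = Tg_base + delta_Tg
= 40 + 34.0
= 74.0 C

74.0


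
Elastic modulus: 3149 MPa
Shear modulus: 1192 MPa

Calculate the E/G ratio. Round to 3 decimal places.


E / G = 3149 / 1192 = 2.642

2.642


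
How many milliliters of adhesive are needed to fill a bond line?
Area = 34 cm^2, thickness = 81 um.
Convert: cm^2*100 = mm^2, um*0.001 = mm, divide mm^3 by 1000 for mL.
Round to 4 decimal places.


= (34 * 100) * (81 * 0.001) / 1000
= 0.2754 mL

0.2754


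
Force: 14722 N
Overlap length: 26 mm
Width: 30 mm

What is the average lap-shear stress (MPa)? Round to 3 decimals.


Average shear stress = F / (overlap * width)
= 14722 / (26 * 30)
= 18.874 MPa

18.874


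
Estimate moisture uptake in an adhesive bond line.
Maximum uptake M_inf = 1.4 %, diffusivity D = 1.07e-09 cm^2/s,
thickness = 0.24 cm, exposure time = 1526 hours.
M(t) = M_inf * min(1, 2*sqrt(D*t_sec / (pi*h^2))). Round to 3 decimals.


Convert time: 1526 h = 5493600 s
ratio = min(1, 2*sqrt(1.07e-09*5493600/(pi*0.24^2)))
= 0.360466
M(t) = 1.4 * 0.360466 = 0.505%

0.505


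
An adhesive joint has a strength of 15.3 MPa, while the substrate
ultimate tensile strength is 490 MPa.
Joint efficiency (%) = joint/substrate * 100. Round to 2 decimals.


Efficiency = 15.3 / 490 * 100
= 3.12%

3.12


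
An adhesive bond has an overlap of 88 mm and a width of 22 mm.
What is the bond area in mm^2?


Bond area = overlap * width
= 88 * 22
= 1936 mm^2

1936


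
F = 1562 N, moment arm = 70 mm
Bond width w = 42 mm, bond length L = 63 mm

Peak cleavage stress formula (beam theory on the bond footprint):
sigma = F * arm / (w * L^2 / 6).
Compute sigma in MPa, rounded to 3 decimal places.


sigma = (1562 * 70) / (42 * 3969 / 6)
= 109340 * 6 / 166698
= 656040 / 166698
= 3.936 MPa

3.936


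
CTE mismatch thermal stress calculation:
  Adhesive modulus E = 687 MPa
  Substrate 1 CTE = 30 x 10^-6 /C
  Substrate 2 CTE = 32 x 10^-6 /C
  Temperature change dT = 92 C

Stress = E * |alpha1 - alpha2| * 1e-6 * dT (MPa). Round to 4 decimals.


delta_alpha = |30 - 32| = 2 x 10^-6/C
Stress = 687 * 2e-6 * 92
= 0.1264 MPa

0.1264


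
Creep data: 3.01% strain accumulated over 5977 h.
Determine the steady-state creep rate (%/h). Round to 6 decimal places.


Rate = 3.01 / 5977 = 0.000504 %/h

0.000504


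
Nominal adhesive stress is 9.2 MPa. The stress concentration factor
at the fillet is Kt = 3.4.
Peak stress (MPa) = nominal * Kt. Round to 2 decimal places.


Peak = 9.2 * 3.4 = 31.28 MPa

31.28


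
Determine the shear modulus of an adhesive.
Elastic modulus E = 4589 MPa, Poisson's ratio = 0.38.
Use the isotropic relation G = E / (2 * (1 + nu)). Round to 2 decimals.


G = 4589 / (2*(1+0.38)) = 4589 / 2.76
= 1662.68 MPa

1662.68


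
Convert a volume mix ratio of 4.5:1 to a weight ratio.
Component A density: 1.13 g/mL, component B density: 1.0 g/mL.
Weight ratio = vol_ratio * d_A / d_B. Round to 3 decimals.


= 4.5 * 1.13 / 1.0 = 5.085

5.085


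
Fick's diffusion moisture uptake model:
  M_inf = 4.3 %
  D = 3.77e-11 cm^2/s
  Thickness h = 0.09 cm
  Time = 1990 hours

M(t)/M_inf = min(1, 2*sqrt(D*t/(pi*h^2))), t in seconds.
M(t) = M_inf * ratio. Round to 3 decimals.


t_sec = 1990 * 3600 = 7164000
ratio = 2*sqrt(3.77e-11*7164000/(pi*0.09^2))
= min(1, 0.206044)
= 0.206044
M(t) = 4.3 * 0.206044 = 0.886 %

0.886


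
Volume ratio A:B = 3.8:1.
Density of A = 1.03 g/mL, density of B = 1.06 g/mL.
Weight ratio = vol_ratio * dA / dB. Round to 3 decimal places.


Wt ratio = 3.8 * 1.03 / 1.06
= 3.692

3.692


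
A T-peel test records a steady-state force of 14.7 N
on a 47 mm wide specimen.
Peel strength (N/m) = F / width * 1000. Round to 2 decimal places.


Peel strength = 14.7 / 47 * 1000
= 312.77 N/m

312.77


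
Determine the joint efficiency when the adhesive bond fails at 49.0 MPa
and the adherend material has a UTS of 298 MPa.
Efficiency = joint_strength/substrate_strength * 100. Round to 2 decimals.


Joint efficiency = 49.0 / 298 * 100
= 16.44%

16.44


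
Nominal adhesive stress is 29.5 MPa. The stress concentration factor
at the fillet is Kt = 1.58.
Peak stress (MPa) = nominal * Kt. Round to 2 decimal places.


Peak = 29.5 * 1.58 = 46.61 MPa

46.61


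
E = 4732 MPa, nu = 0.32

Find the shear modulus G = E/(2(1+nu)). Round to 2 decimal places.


G = 4732 / (2 * 1.32)
= 1792.42 MPa

1792.42


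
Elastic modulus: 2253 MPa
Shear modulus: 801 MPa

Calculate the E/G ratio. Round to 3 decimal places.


E / G = 2253 / 801 = 2.813

2.813


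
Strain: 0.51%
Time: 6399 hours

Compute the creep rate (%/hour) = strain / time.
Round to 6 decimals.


Creep rate = 0.51 / 6399
= 0.000080 %/h

0.000080


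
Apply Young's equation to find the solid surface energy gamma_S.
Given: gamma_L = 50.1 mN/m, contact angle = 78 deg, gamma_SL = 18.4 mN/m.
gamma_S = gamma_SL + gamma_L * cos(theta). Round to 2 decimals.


theta_rad = 78 * pi/180 = 1.361357
gamma_S = 18.4 + 50.1 * cos(1.361357)
= 28.82 mN/m

28.82


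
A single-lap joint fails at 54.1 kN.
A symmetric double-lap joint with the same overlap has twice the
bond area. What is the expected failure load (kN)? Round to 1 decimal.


Double-lap load = 2 * 54.1 = 108.2 kN

108.2


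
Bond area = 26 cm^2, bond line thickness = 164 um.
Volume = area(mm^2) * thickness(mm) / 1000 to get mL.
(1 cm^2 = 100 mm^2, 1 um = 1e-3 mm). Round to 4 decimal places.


area_mm2 = 26 * 100 = 2600
blt_mm = 164 * 1e-3 = 0.164
vol_mm3 = 2600 * 0.164 = 426.4
vol_mL = 426.4 / 1000 = 0.4264 mL

0.4264


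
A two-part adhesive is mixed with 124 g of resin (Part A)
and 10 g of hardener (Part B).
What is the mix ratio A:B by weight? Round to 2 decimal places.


Mix ratio = mass_A / mass_B
= 124 / 10
= 12.40

12.40


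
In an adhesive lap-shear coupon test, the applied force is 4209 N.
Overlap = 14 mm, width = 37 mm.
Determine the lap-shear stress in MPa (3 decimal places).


stress = F / (overlap * width)
= 4209 / (14 * 37)
= 8.125 MPa

8.125


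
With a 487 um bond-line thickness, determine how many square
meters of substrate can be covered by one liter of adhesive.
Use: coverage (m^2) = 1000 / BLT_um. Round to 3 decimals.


Coverage = 1000 / 487 = 2.053 m^2

2.053


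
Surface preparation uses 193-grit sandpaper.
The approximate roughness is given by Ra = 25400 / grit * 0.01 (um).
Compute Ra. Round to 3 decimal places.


Ra = 25400 / 193 * 0.01
= 254 / 193
= 1.316 um

1.316


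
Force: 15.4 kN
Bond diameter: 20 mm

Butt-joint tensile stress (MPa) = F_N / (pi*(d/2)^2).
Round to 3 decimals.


F_N = 15.4 * 1000 = 15400.0 N
A = pi*(10.0)^2 = 314.1593 mm^2
stress = 15400.0 / 314.1593 = 49.020 MPa

49.020


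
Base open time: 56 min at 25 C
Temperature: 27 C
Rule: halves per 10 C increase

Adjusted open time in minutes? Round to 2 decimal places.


Acceleration = 2^((27-25)/10) = 1.1487
Open time = 56 / 1.1487 = 48.75 min

48.75


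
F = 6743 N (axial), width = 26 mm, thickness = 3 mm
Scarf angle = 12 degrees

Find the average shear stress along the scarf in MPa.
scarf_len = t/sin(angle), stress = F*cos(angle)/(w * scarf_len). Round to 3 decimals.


scarf_len = 3/sin(12 deg) = 14.4292
cos(12 deg) = 0.978148
stress = 6743*0.978148/(26*14.4292) = 17.581 MPa

17.581


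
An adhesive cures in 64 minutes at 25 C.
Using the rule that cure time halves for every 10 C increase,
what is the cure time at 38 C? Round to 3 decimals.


Factor = 2^((38 - 25) / 10) = 2.4623
Cure time = 64 / 2.4623
= 25.992 minutes

25.992


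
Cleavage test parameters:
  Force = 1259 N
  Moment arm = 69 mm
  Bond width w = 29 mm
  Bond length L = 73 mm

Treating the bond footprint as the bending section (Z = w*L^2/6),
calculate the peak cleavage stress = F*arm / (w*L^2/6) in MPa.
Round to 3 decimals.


M = 1259 * 69 = 86871 N*mm
Z = 29 * 73^2 / 6 = 154541 / 6 mm^3
sigma = M / Z = 6 * 86871 / 154541 = 521226 / 154541
= 3.373 MPa

3.373


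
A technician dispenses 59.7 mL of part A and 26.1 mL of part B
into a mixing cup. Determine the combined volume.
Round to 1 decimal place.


Combined volume = 59.7 + 26.1
= 85.8 mL

85.8


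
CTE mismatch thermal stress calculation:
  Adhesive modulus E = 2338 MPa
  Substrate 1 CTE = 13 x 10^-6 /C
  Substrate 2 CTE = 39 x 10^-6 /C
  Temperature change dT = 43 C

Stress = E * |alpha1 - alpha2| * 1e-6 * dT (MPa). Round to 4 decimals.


delta_alpha = |13 - 39| = 26 x 10^-6/C
Stress = 2338 * 26e-6 * 43
= 2.6139 MPa

2.6139


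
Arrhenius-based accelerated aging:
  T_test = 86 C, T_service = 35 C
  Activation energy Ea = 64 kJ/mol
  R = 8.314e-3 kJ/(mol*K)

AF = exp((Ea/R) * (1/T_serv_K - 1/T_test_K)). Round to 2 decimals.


T_test_K = 359.15, T_serv_K = 308.15
AF = exp((64/8.314e-3) * (1/308.15 - 1/359.15))
= 34.72

34.72


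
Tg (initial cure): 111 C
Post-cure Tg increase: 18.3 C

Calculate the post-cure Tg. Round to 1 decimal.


Post-cure Tg = 111 + 18.3 = 129.3 C

129.3


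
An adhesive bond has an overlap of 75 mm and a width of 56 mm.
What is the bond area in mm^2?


Bond area = overlap * width
= 75 * 56
= 4200 mm^2

4200


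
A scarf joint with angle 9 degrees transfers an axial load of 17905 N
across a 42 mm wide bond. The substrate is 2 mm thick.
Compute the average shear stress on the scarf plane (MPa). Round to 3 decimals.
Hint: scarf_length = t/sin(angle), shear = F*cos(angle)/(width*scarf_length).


scarf_length = 2 / sin(9 deg) = 12.7849 mm
cos(9 deg) = 0.987688
shear stress = 17905 * 0.987688 / (42 * 12.7849)
= 32.934 MPa

32.934


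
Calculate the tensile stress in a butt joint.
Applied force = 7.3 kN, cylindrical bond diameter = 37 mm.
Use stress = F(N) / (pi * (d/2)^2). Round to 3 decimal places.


A = pi * 18.5^2 = 1075.2101 mm^2
sigma = 7300.0 / 1075.2101 = 6.789 MPa

6.789


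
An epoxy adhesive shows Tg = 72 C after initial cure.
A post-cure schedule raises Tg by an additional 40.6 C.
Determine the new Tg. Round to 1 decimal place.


New Tg = 72 + 40.6
= 112.6 C

112.6


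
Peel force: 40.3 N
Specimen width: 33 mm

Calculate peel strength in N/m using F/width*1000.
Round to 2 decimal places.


Peel strength = 40.3 / 33 * 1000 = 1221.21 N/m

1221.21


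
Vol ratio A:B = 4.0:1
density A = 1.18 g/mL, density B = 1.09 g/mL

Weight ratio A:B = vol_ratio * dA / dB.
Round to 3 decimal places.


Weight ratio = 4.0 * 1.18 / 1.09
= 4.330

4.330


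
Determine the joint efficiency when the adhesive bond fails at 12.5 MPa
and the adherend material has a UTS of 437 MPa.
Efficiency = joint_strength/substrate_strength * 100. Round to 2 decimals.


Joint efficiency = 12.5 / 437 * 100
= 2.86%

2.86


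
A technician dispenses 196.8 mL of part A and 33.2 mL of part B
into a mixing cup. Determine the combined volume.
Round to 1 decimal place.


Combined volume = 196.8 + 33.2
= 230.0 mL

230.0


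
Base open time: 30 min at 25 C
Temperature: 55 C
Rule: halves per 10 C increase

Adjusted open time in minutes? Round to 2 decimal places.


Acceleration = 2^((55-25)/10) = 8.0000
Open time = 30 / 8.0000 = 3.75 min

3.75


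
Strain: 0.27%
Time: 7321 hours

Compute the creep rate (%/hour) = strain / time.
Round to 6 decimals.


Creep rate = 0.27 / 7321
= 0.000037 %/h

0.000037


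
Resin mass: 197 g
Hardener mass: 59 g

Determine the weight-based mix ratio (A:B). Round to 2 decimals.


Ratio = 197 / 59 = 3.34

3.34


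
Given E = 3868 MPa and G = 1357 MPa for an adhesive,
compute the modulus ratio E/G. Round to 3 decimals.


E/G ratio = 3868 / 1357 = 2.850

2.850


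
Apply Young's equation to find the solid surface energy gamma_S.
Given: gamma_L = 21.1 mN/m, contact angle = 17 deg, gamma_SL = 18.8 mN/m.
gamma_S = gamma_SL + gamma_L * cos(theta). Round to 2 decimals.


theta_rad = 17 * pi/180 = 0.296706
gamma_S = 18.8 + 21.1 * cos(0.296706)
= 38.98 mN/m

38.98


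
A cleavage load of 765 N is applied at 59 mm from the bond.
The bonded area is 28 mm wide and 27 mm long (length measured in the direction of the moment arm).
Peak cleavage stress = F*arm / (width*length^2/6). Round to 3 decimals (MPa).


Moment = 765 * 59 = 45135 N*mm
Section modulus = 28 * 729 / 6 = 20412 / 6 mm^3
Stress = 45135 / (20412 / 6) = 270810 / 20412
= 13.267 MPa

13.267


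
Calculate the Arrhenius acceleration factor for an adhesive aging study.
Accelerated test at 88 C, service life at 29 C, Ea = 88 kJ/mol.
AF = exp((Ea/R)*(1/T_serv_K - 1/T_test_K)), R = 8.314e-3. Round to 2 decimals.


T_test = 361.15 K, T_serv = 302.15 K
Ea/R = 88 / 0.008314 = 10584.56
AF = exp(10584.56 * (1/302.15 - 1/361.15))
= 305.78

305.78


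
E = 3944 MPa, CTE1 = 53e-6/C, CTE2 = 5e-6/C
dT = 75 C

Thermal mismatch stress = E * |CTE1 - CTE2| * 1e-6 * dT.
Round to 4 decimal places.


= 3944 * 48e-6 * 75
= 14.1984 MPa

14.1984


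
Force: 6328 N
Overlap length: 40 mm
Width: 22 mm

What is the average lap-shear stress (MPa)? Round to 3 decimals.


Average shear stress = F / (overlap * width)
= 6328 / (40 * 22)
= 7.191 MPa

7.191


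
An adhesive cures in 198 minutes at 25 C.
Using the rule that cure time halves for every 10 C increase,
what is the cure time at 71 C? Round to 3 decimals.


Factor = 2^((71 - 25) / 10) = 24.2515
Cure time = 198 / 24.2515
= 8.164 minutes

8.164


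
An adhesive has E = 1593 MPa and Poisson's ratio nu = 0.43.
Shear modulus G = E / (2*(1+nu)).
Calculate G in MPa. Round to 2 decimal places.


G = 1593 / (2*(1+0.43))
= 1593 / 2.86
= 556.99 MPa

556.99


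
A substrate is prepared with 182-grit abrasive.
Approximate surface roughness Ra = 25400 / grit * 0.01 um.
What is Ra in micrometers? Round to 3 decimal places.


Ra = 25400 / 182 * 0.01 = 1.396 um

1.396


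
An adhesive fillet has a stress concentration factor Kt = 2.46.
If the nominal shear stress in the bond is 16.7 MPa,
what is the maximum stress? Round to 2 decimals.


Max stress = 16.7 * 2.46 = 41.08 MPa

41.08


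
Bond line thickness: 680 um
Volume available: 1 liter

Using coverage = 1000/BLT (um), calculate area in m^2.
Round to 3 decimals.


1 L = 1e6 mm^3, thickness = 680 um = 0.68 mm
Area = 1e6 / 0.68 mm^2 = (1e6 / 0.68) / 1e6 m^2 = 1000 / 680 m^2
= 1.471 m^2

1.471


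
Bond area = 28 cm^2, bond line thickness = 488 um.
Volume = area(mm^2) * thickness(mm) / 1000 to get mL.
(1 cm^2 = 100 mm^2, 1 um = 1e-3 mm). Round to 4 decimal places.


area_mm2 = 28 * 100 = 2800
blt_mm = 488 * 1e-3 = 0.488
vol_mm3 = 2800 * 0.488 = 1366.4
vol_mL = 1366.4 / 1000 = 1.3664 mL

1.3664


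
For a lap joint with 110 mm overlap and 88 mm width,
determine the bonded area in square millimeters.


Area = 110 * 88 = 9680 mm^2

9680


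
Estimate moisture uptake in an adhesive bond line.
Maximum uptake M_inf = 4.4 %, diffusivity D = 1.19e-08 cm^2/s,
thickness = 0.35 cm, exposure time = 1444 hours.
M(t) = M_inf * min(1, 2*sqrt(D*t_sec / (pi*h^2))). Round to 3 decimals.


Convert time: 1444 h = 5198400 s
ratio = min(1, 2*sqrt(1.19e-08*5198400/(pi*0.35^2)))
= 0.801854
M(t) = 4.4 * 0.801854 = 3.528%

3.528


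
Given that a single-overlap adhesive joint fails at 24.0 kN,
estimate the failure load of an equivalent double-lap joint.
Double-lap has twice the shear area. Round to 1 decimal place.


Double-lap factor = 2
Expected load = 24.0 * 2 = 48.0 kN

48.0


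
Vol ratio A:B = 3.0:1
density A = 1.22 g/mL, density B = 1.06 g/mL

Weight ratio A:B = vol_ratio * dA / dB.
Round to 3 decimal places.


Weight ratio = 3.0 * 1.22 / 1.06
= 3.453

3.453


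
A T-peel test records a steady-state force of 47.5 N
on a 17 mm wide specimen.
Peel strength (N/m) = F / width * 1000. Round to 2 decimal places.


Peel strength = 47.5 / 17 * 1000
= 2794.12 N/m

2794.12


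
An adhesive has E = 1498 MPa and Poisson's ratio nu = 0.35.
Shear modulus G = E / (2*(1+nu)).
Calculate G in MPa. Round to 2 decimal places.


G = 1498 / (2*(1+0.35))
= 1498 / 2.70
= 554.81 MPa

554.81


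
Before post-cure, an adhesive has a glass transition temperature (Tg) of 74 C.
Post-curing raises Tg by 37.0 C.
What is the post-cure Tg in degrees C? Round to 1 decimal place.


Tg_post = Tg_base + delta_Tg
= 74 + 37.0
= 111.0 C

111.0


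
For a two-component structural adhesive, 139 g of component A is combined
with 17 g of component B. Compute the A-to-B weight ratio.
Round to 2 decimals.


Weight ratio A:B = 139 / 17
= 8.18

8.18


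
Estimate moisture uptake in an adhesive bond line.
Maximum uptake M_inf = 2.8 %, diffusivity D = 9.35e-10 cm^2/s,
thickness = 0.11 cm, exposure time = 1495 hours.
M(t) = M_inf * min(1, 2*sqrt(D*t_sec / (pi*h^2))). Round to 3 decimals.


Convert time: 1495 h = 5382000 s
ratio = min(1, 2*sqrt(9.35e-10*5382000/(pi*0.11^2)))
= 0.727679
M(t) = 2.8 * 0.727679 = 2.038%

2.038


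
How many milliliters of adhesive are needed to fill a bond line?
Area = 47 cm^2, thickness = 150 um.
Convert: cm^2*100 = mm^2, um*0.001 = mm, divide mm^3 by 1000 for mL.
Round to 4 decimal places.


= (47 * 100) * (150 * 0.001) / 1000
= 0.7050 mL

0.7050


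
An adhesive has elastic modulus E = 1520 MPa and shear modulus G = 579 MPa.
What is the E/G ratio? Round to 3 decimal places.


E/G = 1520 / 579 = 2.625

2.625


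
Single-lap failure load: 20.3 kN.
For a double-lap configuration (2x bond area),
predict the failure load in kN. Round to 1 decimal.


Failure load = 20.3 * 2 = 40.6 kN

40.6


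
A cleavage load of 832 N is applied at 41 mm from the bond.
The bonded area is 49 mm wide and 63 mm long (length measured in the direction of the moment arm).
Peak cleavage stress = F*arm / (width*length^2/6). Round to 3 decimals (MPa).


Moment = 832 * 41 = 34112 N*mm
Section modulus = 49 * 3969 / 6 = 194481 / 6 mm^3
Stress = 34112 / (194481 / 6) = 204672 / 194481
= 1.052 MPa

1.052


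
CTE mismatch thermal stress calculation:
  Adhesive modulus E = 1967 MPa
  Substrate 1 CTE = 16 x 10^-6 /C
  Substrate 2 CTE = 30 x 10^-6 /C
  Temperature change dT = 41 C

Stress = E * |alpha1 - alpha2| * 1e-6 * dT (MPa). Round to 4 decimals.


delta_alpha = |16 - 30| = 14 x 10^-6/C
Stress = 1967 * 14e-6 * 41
= 1.1291 MPa

1.1291


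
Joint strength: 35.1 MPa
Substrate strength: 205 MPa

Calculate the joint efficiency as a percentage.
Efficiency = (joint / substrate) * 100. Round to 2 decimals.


Efficiency = (35.1 / 205) * 100 = 17.12%

17.12


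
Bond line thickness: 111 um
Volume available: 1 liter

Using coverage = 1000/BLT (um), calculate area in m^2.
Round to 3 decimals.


1 L = 1e6 mm^3, thickness = 111 um = 0.111 mm
Area = 1e6 / 0.111 mm^2 = (1e6 / 0.111) / 1e6 m^2 = 1000 / 111 m^2
= 9.009 m^2

9.009


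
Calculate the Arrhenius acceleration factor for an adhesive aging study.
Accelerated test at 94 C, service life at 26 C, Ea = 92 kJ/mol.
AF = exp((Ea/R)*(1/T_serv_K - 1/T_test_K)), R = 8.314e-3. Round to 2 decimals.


T_test = 367.15 K, T_serv = 299.15 K
Ea/R = 92 / 0.008314 = 11065.67
AF = exp(11065.67 * (1/299.15 - 1/367.15))
= 944.83

944.83


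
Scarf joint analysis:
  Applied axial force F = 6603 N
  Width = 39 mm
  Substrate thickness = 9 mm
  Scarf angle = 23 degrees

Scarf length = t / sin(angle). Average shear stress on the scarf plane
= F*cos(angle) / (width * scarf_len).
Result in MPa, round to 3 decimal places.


Scarf length = 9 / sin(23 deg) = 23.0337 mm
cos(23 deg) = 0.920505
Shear = 6603 * 0.920505 / (39 * 23.0337)
= 6.766 MPa

6.766


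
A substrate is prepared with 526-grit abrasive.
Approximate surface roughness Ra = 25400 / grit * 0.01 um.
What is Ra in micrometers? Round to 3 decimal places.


Ra = 25400 / 526 * 0.01 = 0.483 um

0.483


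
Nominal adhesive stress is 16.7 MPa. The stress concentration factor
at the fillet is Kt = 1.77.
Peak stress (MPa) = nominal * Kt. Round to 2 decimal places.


Peak = 16.7 * 1.77 = 29.56 MPa

29.56


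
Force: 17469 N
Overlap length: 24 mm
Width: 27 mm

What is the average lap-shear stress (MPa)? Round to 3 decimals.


Average shear stress = F / (overlap * width)
= 17469 / (24 * 27)
= 26.958 MPa

26.958


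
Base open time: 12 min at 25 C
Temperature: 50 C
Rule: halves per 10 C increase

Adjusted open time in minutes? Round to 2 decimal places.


Acceleration = 2^((50-25)/10) = 5.6569
Open time = 12 / 5.6569 = 2.12 min

2.12


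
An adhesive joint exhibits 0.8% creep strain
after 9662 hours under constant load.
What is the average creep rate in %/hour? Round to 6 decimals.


Creep rate = strain / time
= 0.8 / 9662
= 0.000083 %/h

0.000083


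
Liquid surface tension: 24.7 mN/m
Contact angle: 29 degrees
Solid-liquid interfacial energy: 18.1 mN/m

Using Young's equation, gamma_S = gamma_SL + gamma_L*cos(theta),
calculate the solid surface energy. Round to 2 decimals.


gamma_S = 18.1 + 24.7 * cos(29)
= 39.70 mN/m

39.70


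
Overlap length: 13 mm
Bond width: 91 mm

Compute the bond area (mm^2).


Bond area = 13 * 91 = 1183 mm^2

1183


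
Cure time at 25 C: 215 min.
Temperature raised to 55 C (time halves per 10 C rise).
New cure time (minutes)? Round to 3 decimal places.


Acceleration factor = 2^(30/10) = 8.0000
New time = 215 / 8.0000 = 26.875 min

26.875


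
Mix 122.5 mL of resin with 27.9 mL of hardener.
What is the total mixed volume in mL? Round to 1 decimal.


Total = 122.5 + 27.9 = 150.4 mL

150.4


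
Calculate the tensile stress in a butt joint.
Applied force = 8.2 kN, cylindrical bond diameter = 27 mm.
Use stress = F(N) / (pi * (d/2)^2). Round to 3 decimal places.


A = pi * 13.5^2 = 572.5553 mm^2
sigma = 8200.0 / 572.5553 = 14.322 MPa

14.322


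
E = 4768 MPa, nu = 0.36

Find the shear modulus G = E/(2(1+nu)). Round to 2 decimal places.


G = 4768 / (2 * 1.36)
= 1752.94 MPa

1752.94


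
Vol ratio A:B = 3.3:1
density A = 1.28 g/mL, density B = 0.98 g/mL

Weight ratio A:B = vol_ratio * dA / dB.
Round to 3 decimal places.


Weight ratio = 3.3 * 1.28 / 0.98
= 4.310

4.310


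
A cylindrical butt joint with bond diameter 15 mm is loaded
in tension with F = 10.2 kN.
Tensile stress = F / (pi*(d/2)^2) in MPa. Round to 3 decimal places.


Area = pi * (15/2)^2 = 176.7146 mm^2
Stress = 10.2*1000 / 176.7146
= 57.720 MPa

57.720


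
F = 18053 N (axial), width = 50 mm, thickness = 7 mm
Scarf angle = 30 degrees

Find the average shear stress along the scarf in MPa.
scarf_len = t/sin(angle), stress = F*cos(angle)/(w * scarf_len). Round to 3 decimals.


scarf_len = 7/sin(30 deg) = 14.0000
cos(30 deg) = 0.866025
stress = 18053*0.866025/(50*14.0000) = 22.335 MPa

22.335


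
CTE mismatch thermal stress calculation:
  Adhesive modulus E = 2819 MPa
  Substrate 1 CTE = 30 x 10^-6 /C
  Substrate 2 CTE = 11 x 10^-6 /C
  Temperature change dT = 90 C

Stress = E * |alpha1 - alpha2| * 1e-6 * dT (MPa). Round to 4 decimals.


delta_alpha = |30 - 11| = 19 x 10^-6/C
Stress = 2819 * 19e-6 * 90
= 4.8205 MPa

4.8205


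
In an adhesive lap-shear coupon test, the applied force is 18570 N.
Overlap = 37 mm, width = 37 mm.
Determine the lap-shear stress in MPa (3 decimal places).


stress = F / (overlap * width)
= 18570 / (37 * 37)
= 13.565 MPa

13.565


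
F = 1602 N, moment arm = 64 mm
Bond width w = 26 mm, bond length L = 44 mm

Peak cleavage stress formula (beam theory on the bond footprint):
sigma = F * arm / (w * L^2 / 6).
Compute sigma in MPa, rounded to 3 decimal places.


sigma = (1602 * 64) / (26 * 1936 / 6)
= 102528 * 6 / 50336
= 615168 / 50336
= 12.221 MPa

12.221


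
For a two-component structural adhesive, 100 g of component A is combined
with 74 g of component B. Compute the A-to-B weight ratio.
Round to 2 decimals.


Weight ratio A:B = 100 / 74
= 1.35

1.35


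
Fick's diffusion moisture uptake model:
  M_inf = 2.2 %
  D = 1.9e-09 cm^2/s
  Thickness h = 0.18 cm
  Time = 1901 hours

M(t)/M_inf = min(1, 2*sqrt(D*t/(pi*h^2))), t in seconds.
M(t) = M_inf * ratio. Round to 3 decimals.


t_sec = 1901 * 3600 = 6843600
ratio = 2*sqrt(1.9e-09*6843600/(pi*0.18^2))
= min(1, 0.714828)
= 0.714828
M(t) = 2.2 * 0.714828 = 1.573 %

1.573


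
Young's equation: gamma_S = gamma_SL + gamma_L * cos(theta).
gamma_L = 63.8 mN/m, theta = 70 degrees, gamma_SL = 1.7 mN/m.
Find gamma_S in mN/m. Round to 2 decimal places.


cos(70 deg) = 0.342020
gamma_S = 1.7 + 63.8 * 0.342020
= 23.52 mN/m

23.52


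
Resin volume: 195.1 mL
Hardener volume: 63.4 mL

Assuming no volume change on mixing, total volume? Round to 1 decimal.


V_total = 195.1 + 63.4 = 258.5 mL

258.5


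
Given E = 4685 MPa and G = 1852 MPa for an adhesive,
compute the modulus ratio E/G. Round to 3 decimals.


E/G ratio = 4685 / 1852 = 2.530

2.530


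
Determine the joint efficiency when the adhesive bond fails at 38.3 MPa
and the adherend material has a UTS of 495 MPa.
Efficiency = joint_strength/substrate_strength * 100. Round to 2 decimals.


Joint efficiency = 38.3 / 495 * 100
= 7.74%

7.74


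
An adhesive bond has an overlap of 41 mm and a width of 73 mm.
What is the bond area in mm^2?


Bond area = overlap * width
= 41 * 73
= 2993 mm^2

2993


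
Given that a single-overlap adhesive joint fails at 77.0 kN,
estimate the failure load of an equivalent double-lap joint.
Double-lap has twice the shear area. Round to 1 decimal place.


Double-lap factor = 2
Expected load = 77.0 * 2 = 154.0 kN

154.0


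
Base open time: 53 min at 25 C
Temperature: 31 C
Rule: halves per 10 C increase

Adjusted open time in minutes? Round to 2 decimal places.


Acceleration = 2^((31-25)/10) = 1.5157
Open time = 53 / 1.5157 = 34.97 min

34.97


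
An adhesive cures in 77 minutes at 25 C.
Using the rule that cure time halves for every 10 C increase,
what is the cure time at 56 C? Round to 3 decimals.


Factor = 2^((56 - 25) / 10) = 8.5742
Cure time = 77 / 8.5742
= 8.980 minutes

8.980


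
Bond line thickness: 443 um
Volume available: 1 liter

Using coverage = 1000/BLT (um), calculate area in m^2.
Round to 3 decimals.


1 L = 1e6 mm^3, thickness = 443 um = 0.443 mm
Area = 1e6 / 0.443 mm^2 = (1e6 / 0.443) / 1e6 m^2 = 1000 / 443 m^2
= 2.257 m^2

2.257


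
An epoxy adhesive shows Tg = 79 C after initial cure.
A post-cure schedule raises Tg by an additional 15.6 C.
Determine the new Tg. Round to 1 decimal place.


New Tg = 79 + 15.6
= 94.6 C

94.6


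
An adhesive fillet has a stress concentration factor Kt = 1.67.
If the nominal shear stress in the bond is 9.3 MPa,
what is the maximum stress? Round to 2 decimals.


Max stress = 9.3 * 1.67 = 15.53 MPa

15.53


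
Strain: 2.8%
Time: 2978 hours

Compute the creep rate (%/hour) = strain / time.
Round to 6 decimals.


Creep rate = 2.8 / 2978
= 0.000940 %/h

0.000940


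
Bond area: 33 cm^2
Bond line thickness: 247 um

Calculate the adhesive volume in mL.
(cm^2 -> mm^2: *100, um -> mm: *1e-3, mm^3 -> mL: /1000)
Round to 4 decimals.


V = 33*100 * 247*1e-3 / 1000
= 0.8151 mL

0.8151


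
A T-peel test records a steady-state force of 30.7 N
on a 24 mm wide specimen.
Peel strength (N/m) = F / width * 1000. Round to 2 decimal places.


Peel strength = 30.7 / 24 * 1000
= 1279.17 N/m

1279.17


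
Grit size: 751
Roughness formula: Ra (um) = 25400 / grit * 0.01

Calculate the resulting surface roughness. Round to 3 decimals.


Ra = 25400 / 751 * 0.01
= 0.338 um

0.338


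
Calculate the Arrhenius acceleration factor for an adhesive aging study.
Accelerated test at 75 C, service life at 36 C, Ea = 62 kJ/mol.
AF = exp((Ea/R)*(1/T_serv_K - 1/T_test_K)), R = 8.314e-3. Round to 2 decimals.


T_test = 348.15 K, T_serv = 309.15 K
Ea/R = 62 / 0.008314 = 7457.30
AF = exp(7457.30 * (1/309.15 - 1/348.15))
= 14.91

14.91


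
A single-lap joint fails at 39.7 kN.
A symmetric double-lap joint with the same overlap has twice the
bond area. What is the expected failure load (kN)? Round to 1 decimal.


Double-lap load = 2 * 39.7 = 79.4 kN

79.4


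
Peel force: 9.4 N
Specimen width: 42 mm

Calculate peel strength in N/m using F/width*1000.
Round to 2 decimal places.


Peel strength = 9.4 / 42 * 1000 = 223.81 N/m

223.81


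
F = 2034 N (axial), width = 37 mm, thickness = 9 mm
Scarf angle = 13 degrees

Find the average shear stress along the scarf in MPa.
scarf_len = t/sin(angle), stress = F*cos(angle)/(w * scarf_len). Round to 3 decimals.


scarf_len = 9/sin(13 deg) = 40.0087
cos(13 deg) = 0.974370
stress = 2034*0.974370/(37*40.0087) = 1.339 MPa

1.339


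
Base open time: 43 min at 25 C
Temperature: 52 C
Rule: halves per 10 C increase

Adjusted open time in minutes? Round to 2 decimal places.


Acceleration = 2^((52-25)/10) = 6.4980
Open time = 43 / 6.4980 = 6.62 min

6.62


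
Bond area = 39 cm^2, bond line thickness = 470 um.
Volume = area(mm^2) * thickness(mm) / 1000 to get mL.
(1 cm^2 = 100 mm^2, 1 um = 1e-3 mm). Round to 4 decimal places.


area_mm2 = 39 * 100 = 3900
blt_mm = 470 * 1e-3 = 0.47
vol_mm3 = 3900 * 0.47 = 1833.0
vol_mL = 1833.0 / 1000 = 1.8330 mL

1.8330


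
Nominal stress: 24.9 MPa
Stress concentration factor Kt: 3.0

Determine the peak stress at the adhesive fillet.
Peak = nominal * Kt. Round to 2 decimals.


Peak stress = 24.9 * 3.0
= 74.70 MPa

74.70


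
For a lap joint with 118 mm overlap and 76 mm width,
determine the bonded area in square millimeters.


Area = 118 * 76 = 8968 mm^2

8968


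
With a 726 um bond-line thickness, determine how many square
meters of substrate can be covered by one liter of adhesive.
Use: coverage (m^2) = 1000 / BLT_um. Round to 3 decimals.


Coverage = 1000 / 726 = 1.377 m^2

1.377


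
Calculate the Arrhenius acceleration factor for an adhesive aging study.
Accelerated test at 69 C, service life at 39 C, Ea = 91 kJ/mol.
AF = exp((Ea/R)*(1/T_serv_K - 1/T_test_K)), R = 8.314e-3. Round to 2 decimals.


T_test = 342.15 K, T_serv = 312.15 K
Ea/R = 91 / 0.008314 = 10945.39
AF = exp(10945.39 * (1/312.15 - 1/342.15))
= 21.64

21.64


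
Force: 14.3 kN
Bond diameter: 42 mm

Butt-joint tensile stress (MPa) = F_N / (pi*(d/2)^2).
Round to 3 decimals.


F_N = 14.3 * 1000 = 14300.0 N
A = pi*(21.0)^2 = 1385.4424 mm^2
stress = 14300.0 / 1385.4424 = 10.322 MPa

10.322


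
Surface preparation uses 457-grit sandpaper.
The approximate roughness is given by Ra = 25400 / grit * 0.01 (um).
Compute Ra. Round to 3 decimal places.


Ra = 25400 / 457 * 0.01
= 254 / 457
= 0.556 um

0.556
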